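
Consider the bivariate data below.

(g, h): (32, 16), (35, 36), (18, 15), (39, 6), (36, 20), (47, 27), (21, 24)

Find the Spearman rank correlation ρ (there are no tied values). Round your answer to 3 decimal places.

0.179

Rank g: 3, 4, 1, 6, 5, 7, 2
Rank h: 3, 7, 2, 1, 4, 6, 5
d = rank(g) − rank(h): 0, -3, -1, 5, 1, 1, -3; Σd² = 46
ρ = 1 − 6Σd² / [n(n²−1)] = 1 − 6×46 / (7×48) = 1 − 276/336 ≈ 0.179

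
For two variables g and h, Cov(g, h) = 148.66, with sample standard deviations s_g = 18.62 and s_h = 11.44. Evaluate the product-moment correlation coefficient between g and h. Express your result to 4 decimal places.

r = Cov(g,h) / (s_g · s_h) = 148.66 / (18.62 × 11.44)
  = 148.66 / 213.0128 ≈ 0.6979

0.6979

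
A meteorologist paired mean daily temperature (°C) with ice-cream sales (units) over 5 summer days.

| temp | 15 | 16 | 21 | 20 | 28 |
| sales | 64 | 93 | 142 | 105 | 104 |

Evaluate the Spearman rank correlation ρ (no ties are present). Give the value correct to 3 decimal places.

Rank temp: 1, 2, 4, 3, 5
Rank sales: 1, 2, 5, 4, 3
d = rank(temp) − rank(sales): 0, 0, -1, -1, 2; Σd² = 6
ρ = 1 − 6Σd² / [n(n²−1)] = 1 − 6×6 / (5×24) = 1 − 36/120 ≈ 0.700

0.700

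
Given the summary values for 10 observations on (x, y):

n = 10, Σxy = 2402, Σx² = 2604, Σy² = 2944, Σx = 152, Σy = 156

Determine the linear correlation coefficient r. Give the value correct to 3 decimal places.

0.080

r = (nΣxy − ΣxΣy) / √[(nΣx² − (Σx)²)(nΣy² − (Σy)²)]
Numerator: 10×2402 − 152×156 = 308
Denominator: √[(26040 − 23104)(29440 − 24336)] = √[2936 × 5104] = 3871.0908
r = 308 / 3871.0908 ≈ 0.080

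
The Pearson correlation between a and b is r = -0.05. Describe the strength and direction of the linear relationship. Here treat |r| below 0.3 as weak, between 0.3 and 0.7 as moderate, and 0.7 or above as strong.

weak negative

r = -0.05 < 0 so the relationship is negative.
|r| = 0.05, which falls in the weak range.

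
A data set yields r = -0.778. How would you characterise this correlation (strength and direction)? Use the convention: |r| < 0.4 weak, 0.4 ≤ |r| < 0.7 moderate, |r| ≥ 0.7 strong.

r = -0.778 < 0 so the relationship is negative.
|r| = 0.778, which falls in the strong range.

strong negative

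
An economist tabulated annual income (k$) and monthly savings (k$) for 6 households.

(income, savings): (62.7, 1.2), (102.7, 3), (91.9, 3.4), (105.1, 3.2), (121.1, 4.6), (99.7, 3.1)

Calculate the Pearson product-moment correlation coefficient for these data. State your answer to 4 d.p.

0.9424

n = 6, Σx = 583.2, Σy = 18.5, Σx² = 58575.5, Σy² = 63.01, Σxy = 1898.25
nΣxy − ΣxΣy = 11389.5 − 10789.2 = 600.3
nΣx² − (Σx)² = 351453 − 340122.24 = 11330.76; nΣy² − (Σy)² = 378.06 − 342.25 = 35.81
r = 600.3 / √(11330.76 × 35.81) = 600.3 / 636.9886 ≈ 0.9424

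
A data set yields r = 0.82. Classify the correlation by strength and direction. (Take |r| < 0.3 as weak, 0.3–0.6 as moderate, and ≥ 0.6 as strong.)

r = 0.82 > 0 so the relationship is positive.
|r| = 0.82, which falls in the strong range.

strong positive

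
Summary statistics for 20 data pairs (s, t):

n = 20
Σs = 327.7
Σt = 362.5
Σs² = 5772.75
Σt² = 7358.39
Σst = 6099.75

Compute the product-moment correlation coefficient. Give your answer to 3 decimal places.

r = (nΣst − ΣsΣt) / √[(nΣs² − (Σs)²)(nΣt² − (Σt)²)]
Numerator: 20×6099.75 − 327.7×362.5 = 3203.75
Denominator: √[(115455 − 107387.29)(147167.8 − 131406.25)] = √[8067.71 × 15761.55] = 11276.5072
r = 3203.75 / 11276.5072 ≈ 0.284

0.284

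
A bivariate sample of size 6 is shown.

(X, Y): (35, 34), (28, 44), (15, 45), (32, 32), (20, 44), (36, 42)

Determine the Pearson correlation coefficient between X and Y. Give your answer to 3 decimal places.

n = 6, ΣX = 166, ΣY = 241, ΣX² = 4954, ΣY² = 9841, ΣXY = 6513
nΣXY − ΣXΣY = 39078 − 40006 = -928
nΣX² − (ΣX)² = 29724 − 27556 = 2168; nΣY² − (ΣY)² = 59046 − 58081 = 965
r = -928 / √(2168 × 965) = -928 / 1446.4163 ≈ -0.642

-0.642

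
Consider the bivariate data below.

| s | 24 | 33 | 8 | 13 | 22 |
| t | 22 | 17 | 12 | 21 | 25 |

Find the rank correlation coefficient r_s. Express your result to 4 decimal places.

Rank s: 4, 5, 1, 2, 3
Rank t: 4, 2, 1, 3, 5
d = rank(s) − rank(t): 0, 3, 0, -1, -2; Σd² = 14
ρ = 1 − 6Σd² / [n(n²−1)] = 1 − 6×14 / (5×24) = 1 − 84/120 ≈ 0.3000

0.3000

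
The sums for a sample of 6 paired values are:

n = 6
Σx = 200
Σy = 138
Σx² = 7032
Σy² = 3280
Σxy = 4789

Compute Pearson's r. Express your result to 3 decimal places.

0.960

r = (nΣxy − ΣxΣy) / √[(nΣx² − (Σx)²)(nΣy² − (Σy)²)]
Numerator: 6×4789 − 200×138 = 1134
Denominator: √[(42192 − 40000)(19680 − 19044)] = √[2192 × 636] = 1180.7252
r = 1134 / 1180.7252 ≈ 0.960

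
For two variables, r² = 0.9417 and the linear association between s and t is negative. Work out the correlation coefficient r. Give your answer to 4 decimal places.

|r| = √0.9417 = 0.9704
The association is negative, so r = −0.9704.

-0.9704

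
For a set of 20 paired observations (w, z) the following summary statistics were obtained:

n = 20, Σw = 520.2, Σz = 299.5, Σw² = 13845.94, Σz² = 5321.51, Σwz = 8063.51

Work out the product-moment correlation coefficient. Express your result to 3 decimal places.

0.532

r = (nΣwz − ΣwΣz) / √[(nΣw² − (Σw)²)(nΣz² − (Σz)²)]
Numerator: 20×8063.51 − 520.2×299.5 = 5470.3
Denominator: √[(276918.8 − 270608.04)(106430.2 − 89700.25)] = √[6310.76 × 16729.95] = 10275.1496
r = 5470.3 / 10275.1496 ≈ 0.532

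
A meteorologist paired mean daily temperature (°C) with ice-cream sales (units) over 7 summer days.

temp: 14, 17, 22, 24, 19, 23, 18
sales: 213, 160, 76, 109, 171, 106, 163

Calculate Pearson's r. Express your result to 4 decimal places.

-0.9033

n = 7, Σx = 137, Σy = 998, Σx² = 2759, Σy² = 155672, Σxy = 18611
nΣxy − ΣxΣy = 130277 − 136726 = -6449
nΣx² − (Σx)² = 19313 − 18769 = 544; nΣy² − (Σy)² = 1089704 − 996004 = 93700
r = -6449 / √(544 × 93700) = -6449 / 7139.5238 ≈ -0.9033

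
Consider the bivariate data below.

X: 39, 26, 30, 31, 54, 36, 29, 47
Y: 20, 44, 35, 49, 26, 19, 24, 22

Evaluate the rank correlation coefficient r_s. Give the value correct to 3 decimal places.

-0.452

Rank X: 6, 1, 3, 4, 8, 5, 2, 7
Rank Y: 2, 7, 6, 8, 5, 1, 4, 3
d = rank(X) − rank(Y): 4, -6, -3, -4, 3, 4, -2, 4; Σd² = 122
ρ = 1 − 6Σd² / [n(n²−1)] = 1 − 6×122 / (8×63) = 1 − 732/504 ≈ -0.452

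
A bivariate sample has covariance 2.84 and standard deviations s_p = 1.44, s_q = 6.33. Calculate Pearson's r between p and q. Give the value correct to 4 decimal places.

r = Cov(p,q) / (s_p · s_q) = 2.84 / (1.44 × 6.33)
  = 2.84 / 9.1152 ≈ 0.3116

0.3116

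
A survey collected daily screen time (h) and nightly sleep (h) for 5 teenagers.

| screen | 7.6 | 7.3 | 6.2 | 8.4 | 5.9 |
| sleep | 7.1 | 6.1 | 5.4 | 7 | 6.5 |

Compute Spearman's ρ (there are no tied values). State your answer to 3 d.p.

0.600

Rank screen: 4, 3, 2, 5, 1
Rank sleep: 5, 2, 1, 4, 3
d = rank(screen) − rank(sleep): -1, 1, 1, 1, -2; Σd² = 8
ρ = 1 − 6Σd² / [n(n²−1)] = 1 − 6×8 / (5×24) = 1 − 48/120 ≈ 0.600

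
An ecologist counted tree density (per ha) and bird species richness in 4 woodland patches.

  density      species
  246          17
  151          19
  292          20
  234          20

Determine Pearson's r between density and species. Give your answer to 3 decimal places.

n = 4, Σx = 923, Σy = 76, Σx² = 223337, Σy² = 1450, Σxy = 17571
nΣxy − ΣxΣy = 70284 − 70148 = 136
nΣx² − (Σx)² = 893348 − 851929 = 41419; nΣy² − (Σy)² = 5800 − 5776 = 24
r = 136 / √(41419 × 24) = 136 / 997.0236 ≈ 0.136

0.136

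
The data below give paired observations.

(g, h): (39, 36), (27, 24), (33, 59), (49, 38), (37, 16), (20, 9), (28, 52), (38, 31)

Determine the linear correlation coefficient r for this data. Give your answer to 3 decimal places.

0.273

n = 8, Σg = 271, Σh = 265, Σg² = 9737, Σh² = 10799, Σgh = 9267
nΣgh − ΣgΣh = 74136 − 71815 = 2321
nΣg² − (Σg)² = 77896 − 73441 = 4455; nΣh² − (Σh)² = 86392 − 70225 = 16167
r = 2321 / √(4455 × 16167) = 2321 / 8486.6946 ≈ 0.273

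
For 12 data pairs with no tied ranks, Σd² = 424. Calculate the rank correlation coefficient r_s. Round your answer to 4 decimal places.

ρ = 1 − 6Σd² / [n(n²−1)] = 1 − 6×424 / (12×143)
  = 1 − 2544/1716 = 1 − 1.48252 ≈ -0.4825

-0.4825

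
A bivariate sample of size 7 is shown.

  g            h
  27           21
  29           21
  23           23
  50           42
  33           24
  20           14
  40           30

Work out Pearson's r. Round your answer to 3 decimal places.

n = 7, Σg = 222, Σh = 175, Σg² = 7688, Σh² = 4847, Σgh = 6077
nΣgh − ΣgΣh = 42539 − 38850 = 3689
nΣg² − (Σg)² = 53816 − 49284 = 4532; nΣh² − (Σh)² = 33929 − 30625 = 3304
r = 3689 / √(4532 × 3304) = 3689 / 3869.5902 ≈ 0.953

0.953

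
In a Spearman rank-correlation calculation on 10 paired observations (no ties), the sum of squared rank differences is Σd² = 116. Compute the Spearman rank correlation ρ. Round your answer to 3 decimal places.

0.297

ρ = 1 − 6Σd² / [n(n²−1)] = 1 − 6×116 / (10×99)
  = 1 − 696/990 = 1 − 0.7030 ≈ 0.297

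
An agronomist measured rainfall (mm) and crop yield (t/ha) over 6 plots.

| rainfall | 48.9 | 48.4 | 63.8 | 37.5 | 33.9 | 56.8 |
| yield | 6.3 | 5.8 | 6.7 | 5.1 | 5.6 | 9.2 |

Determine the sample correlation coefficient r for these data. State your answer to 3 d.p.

n = 6, Σx = 289.3, Σy = 38.7, Σx² = 14585.91, Σy² = 260.23, Σxy = 1919.9
nΣxy − ΣxΣy = 11519.4 − 11195.91 = 323.49
nΣx² − (Σx)² = 87515.46 − 83694.49 = 3820.97; nΣy² − (Σy)² = 1561.38 − 1497.69 = 63.69
r = 323.49 / √(3820.97 × 63.69) = 323.49 / 493.3129 ≈ 0.656

0.656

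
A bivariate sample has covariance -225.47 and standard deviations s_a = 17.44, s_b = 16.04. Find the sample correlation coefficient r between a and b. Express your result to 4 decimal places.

r = Cov(a,b) / (s_a · s_b) = -225.47 / (17.44 × 16.04)
  = -225.47 / 279.7376 ≈ -0.8060

-0.8060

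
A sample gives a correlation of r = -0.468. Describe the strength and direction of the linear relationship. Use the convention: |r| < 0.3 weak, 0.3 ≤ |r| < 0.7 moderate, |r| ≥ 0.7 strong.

moderate negative

r = -0.468 < 0 so the relationship is negative.
|r| = 0.468, which falls in the moderate range.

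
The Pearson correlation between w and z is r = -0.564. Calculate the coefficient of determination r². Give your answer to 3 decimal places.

0.318

r² = (-0.564)² = 0.318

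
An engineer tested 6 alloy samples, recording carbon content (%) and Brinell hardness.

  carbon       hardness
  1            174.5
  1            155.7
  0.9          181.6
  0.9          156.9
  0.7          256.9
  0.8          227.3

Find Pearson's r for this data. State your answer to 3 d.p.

n = 6, Σx = 5.3, Σy = 1152.9, Σx² = 4.75, Σy² = 229951.81, Σxy = 996.52
nΣxy − ΣxΣy = 5979.12 − 6110.37 = -131.25
nΣx² − (Σx)² = 28.5 − 28.09 = 0.41; nΣy² − (Σy)² = 1379710.86 − 1329178.41 = 50532.45
r = -131.25 / √(0.41 × 50532.45) = -131.25 / 143.9385 ≈ -0.912

-0.912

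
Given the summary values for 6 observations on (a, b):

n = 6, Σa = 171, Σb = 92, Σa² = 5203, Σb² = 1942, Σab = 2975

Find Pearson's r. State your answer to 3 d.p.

0.844

r = (nΣab − ΣaΣb) / √[(nΣa² − (Σa)²)(nΣb² − (Σb)²)]
Numerator: 6×2975 − 171×92 = 2118
Denominator: √[(31218 − 29241)(11652 − 8464)] = √[1977 × 3188] = 2510.5131
r = 2118 / 2510.5131 ≈ 0.844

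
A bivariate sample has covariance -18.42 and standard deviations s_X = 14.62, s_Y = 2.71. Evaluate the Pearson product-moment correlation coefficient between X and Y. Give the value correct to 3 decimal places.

-0.465

r = Cov(X,Y) / (s_X · s_Y) = -18.42 / (14.62 × 2.71)
  = -18.42 / 39.6202 ≈ -0.465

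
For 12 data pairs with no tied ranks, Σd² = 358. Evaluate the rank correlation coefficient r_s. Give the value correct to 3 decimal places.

-0.252

ρ = 1 − 6Σd² / [n(n²−1)] = 1 − 6×358 / (12×143)
  = 1 − 2148/1716 = 1 − 1.2517 ≈ -0.252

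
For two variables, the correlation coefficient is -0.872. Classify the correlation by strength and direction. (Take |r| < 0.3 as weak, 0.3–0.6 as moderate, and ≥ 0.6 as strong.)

strong negative

r = -0.872 < 0 so the relationship is negative.
|r| = 0.872, which falls in the strong range.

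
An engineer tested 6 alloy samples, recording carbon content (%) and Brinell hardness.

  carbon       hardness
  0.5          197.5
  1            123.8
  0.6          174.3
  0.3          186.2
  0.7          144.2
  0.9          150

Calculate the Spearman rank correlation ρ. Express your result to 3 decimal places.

Rank carbon: 2, 6, 3, 1, 4, 5
Rank hardness: 6, 1, 4, 5, 2, 3
d = rank(carbon) − rank(hardness): -4, 5, -1, -4, 2, 2; Σd² = 66
ρ = 1 − 6Σd² / [n(n²−1)] = 1 − 6×66 / (6×35) = 1 − 396/210 ≈ -0.886

-0.886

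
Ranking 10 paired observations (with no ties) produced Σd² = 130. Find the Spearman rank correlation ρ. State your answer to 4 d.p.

0.2121

ρ = 1 − 6Σd² / [n(n²−1)] = 1 − 6×130 / (10×99)
  = 1 − 780/990 = 1 − 0.78788 ≈ 0.2121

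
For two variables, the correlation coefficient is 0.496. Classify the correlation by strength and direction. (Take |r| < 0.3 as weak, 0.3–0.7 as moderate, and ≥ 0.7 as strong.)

r = 0.496 > 0 so the relationship is positive.
|r| = 0.496, which falls in the moderate range.

moderate positive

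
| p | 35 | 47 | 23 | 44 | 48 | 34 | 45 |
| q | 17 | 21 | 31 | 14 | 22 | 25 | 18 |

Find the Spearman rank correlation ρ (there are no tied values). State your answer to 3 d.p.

-0.321

Rank p: 3, 6, 1, 4, 7, 2, 5
Rank q: 2, 4, 7, 1, 5, 6, 3
d = rank(p) − rank(q): 1, 2, -6, 3, 2, -4, 2; Σd² = 74
ρ = 1 − 6Σd² / [n(n²−1)] = 1 − 6×74 / (7×48) = 1 − 444/336 ≈ -0.321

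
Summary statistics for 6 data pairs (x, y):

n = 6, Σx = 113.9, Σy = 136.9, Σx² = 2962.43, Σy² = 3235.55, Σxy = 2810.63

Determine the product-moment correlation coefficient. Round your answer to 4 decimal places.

0.7077

r = (nΣxy − ΣxΣy) / √[(nΣx² − (Σx)²)(nΣy² − (Σy)²)]
Numerator: 6×2810.63 − 113.9×136.9 = 1270.87
Denominator: √[(17774.58 − 12973.21)(19413.3 − 18741.61)] = √[4801.37 × 671.69] = 1795.8375
r = 1270.87 / 1795.8375 ≈ 0.7077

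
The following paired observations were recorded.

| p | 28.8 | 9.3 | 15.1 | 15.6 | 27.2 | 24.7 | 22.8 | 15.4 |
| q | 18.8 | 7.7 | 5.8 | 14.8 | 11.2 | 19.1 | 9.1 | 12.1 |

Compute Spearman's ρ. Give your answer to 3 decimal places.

0.667

Rank p: 8, 1, 2, 4, 7, 6, 5, 3
Rank q: 7, 2, 1, 6, 4, 8, 3, 5
d = rank(p) − rank(q): 1, -1, 1, -2, 3, -2, 2, -2; Σd² = 28
ρ = 1 − 6Σd² / [n(n²−1)] = 1 − 6×28 / (8×63) = 1 − 168/504 ≈ 0.667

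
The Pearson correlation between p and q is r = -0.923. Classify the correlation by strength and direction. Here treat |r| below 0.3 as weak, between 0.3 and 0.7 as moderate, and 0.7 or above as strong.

strong negative

r = -0.923 < 0 so the relationship is negative.
|r| = 0.923, which falls in the strong range.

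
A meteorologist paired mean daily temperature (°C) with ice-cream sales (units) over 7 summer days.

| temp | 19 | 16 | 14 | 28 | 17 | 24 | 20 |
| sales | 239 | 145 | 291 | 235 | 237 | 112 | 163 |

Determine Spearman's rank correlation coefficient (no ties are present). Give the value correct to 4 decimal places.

Rank temp: 4, 2, 1, 7, 3, 6, 5
Rank sales: 6, 2, 7, 4, 5, 1, 3
d = rank(temp) − rank(sales): -2, 0, -6, 3, -2, 5, 2; Σd² = 82
ρ = 1 − 6Σd² / [n(n²−1)] = 1 − 6×82 / (7×48) = 1 − 492/336 ≈ -0.4643

-0.4643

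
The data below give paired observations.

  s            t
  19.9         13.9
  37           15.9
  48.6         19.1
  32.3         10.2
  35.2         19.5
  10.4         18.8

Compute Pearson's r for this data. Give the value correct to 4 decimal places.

0.1103

n = 6, Σs = 183.4, Σt = 97.4, Σs² = 6517.46, Σt² = 1648.56, Σst = 3004.55
nΣst − ΣsΣt = 18027.3 − 17863.16 = 164.14
nΣs² − (Σs)² = 39104.76 − 33635.56 = 5469.2; nΣt² − (Σt)² = 9891.36 − 9486.76 = 404.6
r = 164.14 / √(5469.2 × 404.6) = 164.14 / 1487.5612 ≈ 0.1103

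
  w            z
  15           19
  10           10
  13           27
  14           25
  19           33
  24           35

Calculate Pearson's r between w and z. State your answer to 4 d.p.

0.8446

n = 6, Σw = 95, Σz = 149, Σw² = 1627, Σz² = 4129, Σwz = 2553
nΣwz − ΣwΣz = 15318 − 14155 = 1163
nΣw² − (Σw)² = 9762 − 9025 = 737; nΣz² − (Σz)² = 24774 − 22201 = 2573
r = 1163 / √(737 × 2573) = 1163 / 1377.0625 ≈ 0.8446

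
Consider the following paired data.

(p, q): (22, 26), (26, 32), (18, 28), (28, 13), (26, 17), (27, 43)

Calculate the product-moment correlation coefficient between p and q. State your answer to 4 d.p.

n = 6, Σp = 147, Σq = 159, Σp² = 3673, Σq² = 4791, Σpq = 3875
nΣpq − ΣpΣq = 23250 − 23373 = -123
nΣp² − (Σp)² = 22038 − 21609 = 429; nΣq² − (Σq)² = 28746 − 25281 = 3465
r = -123 / √(429 × 3465) = -123 / 1219.2149 ≈ -0.1009

-0.1009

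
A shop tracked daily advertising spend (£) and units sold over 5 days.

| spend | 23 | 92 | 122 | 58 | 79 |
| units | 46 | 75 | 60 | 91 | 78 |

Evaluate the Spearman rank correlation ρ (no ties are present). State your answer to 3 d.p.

0.000

Rank spend: 1, 4, 5, 2, 3
Rank units: 1, 3, 2, 5, 4
d = rank(spend) − rank(units): 0, 1, 3, -3, -1; Σd² = 20
ρ = 1 − 6Σd² / [n(n²−1)] = 1 − 6×20 / (5×24) = 1 − 120/120 ≈ 0.000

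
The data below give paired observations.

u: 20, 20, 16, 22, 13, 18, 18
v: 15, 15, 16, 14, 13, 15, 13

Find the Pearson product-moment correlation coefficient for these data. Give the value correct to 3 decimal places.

n = 7, Σu = 127, Σv = 101, Σu² = 2357, Σv² = 1465, Σuv = 1837
nΣuv − ΣuΣv = 12859 − 12827 = 32
nΣu² − (Σu)² = 16499 − 16129 = 370; nΣv² − (Σv)² = 10255 − 10201 = 54
r = 32 / √(370 × 54) = 32 / 141.3506 ≈ 0.226

0.226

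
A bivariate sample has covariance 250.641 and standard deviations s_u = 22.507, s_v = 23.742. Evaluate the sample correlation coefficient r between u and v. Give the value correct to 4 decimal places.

0.4690

r = Cov(u,v) / (s_u · s_v) = 250.641 / (22.507 × 23.742)
  = 250.641 / 534.3612 ≈ 0.4690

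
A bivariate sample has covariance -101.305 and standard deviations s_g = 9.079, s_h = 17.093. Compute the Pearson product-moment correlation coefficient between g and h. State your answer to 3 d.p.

r = Cov(g,h) / (s_g · s_h) = -101.305 / (9.079 × 17.093)
  = -101.305 / 155.1873 ≈ -0.653

-0.653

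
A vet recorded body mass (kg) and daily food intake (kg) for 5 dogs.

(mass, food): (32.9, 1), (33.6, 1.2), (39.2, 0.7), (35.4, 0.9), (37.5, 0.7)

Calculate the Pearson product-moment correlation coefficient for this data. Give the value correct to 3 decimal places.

-0.880

n = 5, Σx = 178.6, Σy = 4.5, Σx² = 6407.42, Σy² = 4.23, Σxy = 158.77
nΣxy − ΣxΣy = 793.85 − 803.7 = -9.85
nΣx² − (Σx)² = 32037.1 − 31897.96 = 139.14; nΣy² − (Σy)² = 21.15 − 20.25 = 0.9
r = -9.85 / √(139.14 × 0.9) = -9.85 / 11.1904 ≈ -0.880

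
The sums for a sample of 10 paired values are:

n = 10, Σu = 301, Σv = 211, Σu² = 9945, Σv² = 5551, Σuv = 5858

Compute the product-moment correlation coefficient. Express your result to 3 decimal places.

-0.500

r = (nΣuv − ΣuΣv) / √[(nΣu² − (Σu)²)(nΣv² − (Σv)²)]
Numerator: 10×5858 − 301×211 = -4931
Denominator: √[(99450 − 90601)(55510 − 44521)] = √[8849 × 10989] = 9861.1186
r = -4931 / 9861.1186 ≈ -0.500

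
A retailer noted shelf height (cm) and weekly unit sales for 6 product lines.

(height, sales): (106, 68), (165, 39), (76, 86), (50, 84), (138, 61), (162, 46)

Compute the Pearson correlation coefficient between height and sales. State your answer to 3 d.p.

n = 6, Σx = 697, Σy = 384, Σx² = 92025, Σy² = 26434, Σxy = 40249
nΣxy − ΣxΣy = 241494 − 267648 = -26154
nΣx² − (Σx)² = 552150 − 485809 = 66341; nΣy² − (Σy)² = 158604 − 147456 = 11148
r = -26154 / √(66341 × 11148) = -26154 / 27195.0265 ≈ -0.962

-0.962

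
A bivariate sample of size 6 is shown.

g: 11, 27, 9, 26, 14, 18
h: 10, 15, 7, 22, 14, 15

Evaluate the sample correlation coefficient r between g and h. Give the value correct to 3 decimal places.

0.840

n = 6, Σg = 105, Σh = 83, Σg² = 2127, Σh² = 1279, Σgh = 1616
nΣgh − ΣgΣh = 9696 − 8715 = 981
nΣg² − (Σg)² = 12762 − 11025 = 1737; nΣh² − (Σh)² = 7674 − 6889 = 785
r = 981 / √(1737 × 785) = 981 / 1167.7093 ≈ 0.840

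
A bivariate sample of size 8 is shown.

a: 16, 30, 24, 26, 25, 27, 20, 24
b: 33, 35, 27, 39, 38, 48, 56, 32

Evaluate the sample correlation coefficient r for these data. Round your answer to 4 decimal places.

n = 8, Σa = 192, Σb = 308, Σa² = 4738, Σb² = 12472, Σab = 7374
nΣab − ΣaΣb = 58992 − 59136 = -144
nΣa² − (Σa)² = 37904 − 36864 = 1040; nΣb² − (Σb)² = 99776 − 94864 = 4912
r = -144 / √(1040 × 4912) = -144 / 2260.1947 ≈ -0.0637

-0.0637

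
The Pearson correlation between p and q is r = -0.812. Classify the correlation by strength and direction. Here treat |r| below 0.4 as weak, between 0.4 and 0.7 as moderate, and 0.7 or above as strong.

strong negative

r = -0.812 < 0 so the relationship is negative.
|r| = 0.812, which falls in the strong range.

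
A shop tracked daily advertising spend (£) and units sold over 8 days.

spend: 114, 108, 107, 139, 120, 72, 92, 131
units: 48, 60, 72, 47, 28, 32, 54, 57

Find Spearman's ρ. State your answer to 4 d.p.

-0.1429

Rank spend: 5, 4, 3, 8, 6, 1, 2, 7
Rank units: 4, 7, 8, 3, 1, 2, 5, 6
d = rank(spend) − rank(units): 1, -3, -5, 5, 5, -1, -3, 1; Σd² = 96
ρ = 1 − 6Σd² / [n(n²−1)] = 1 − 6×96 / (8×63) = 1 − 576/504 ≈ -0.1429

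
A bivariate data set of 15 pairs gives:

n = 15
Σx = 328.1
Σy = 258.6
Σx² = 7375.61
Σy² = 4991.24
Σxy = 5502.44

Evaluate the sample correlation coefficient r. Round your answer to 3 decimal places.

-0.473

r = (nΣxy − ΣxΣy) / √[(nΣx² − (Σx)²)(nΣy² − (Σy)²)]
Numerator: 15×5502.44 − 328.1×258.6 = -2310.06
Denominator: √[(110634.15 − 107649.61)(74868.6 − 66873.96)] = √[2984.54 × 7994.64] = 4884.7029
r = -2310.06 / 4884.7029 ≈ -0.473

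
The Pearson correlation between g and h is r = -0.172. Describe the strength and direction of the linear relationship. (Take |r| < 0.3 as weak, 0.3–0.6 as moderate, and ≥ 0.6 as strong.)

weak negative

r = -0.172 < 0 so the relationship is negative.
|r| = 0.172, which falls in the weak range.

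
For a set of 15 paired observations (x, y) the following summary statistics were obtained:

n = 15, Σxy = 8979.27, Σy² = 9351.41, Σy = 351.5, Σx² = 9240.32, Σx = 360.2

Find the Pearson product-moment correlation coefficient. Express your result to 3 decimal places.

r = (nΣxy − ΣxΣy) / √[(nΣx² − (Σx)²)(nΣy² − (Σy)²)]
Numerator: 15×8979.27 − 360.2×351.5 = 8078.75
Denominator: √[(138604.8 − 129744.04)(140271.15 − 123552.25)] = √[8860.76 × 16718.9] = 12171.3664
r = 8078.75 / 12171.3664 ≈ 0.664

0.664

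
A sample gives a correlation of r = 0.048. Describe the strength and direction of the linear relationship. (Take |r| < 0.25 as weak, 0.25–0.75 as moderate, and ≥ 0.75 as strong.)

r = 0.048 > 0 so the relationship is positive.
|r| = 0.048, which falls in the weak range.

weak positive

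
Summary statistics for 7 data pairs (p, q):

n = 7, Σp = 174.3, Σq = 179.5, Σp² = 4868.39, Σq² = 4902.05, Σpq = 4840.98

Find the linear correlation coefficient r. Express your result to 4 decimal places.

r = (nΣpq − ΣpΣq) / √[(nΣp² − (Σp)²)(nΣq² − (Σq)²)]
Numerator: 7×4840.98 − 174.3×179.5 = 2600.01
Denominator: √[(34078.73 − 30380.49)(34314.35 − 32220.25)] = √[3698.24 × 2094.1] = 2782.8914
r = 2600.01 / 2782.8914 ≈ 0.9343

0.9343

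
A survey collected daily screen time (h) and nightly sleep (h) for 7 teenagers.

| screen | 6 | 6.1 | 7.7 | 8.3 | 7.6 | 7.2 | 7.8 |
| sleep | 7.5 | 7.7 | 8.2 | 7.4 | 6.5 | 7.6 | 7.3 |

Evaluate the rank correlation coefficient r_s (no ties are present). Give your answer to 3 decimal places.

-0.321

Rank screen: 1, 2, 5, 7, 4, 3, 6
Rank sleep: 4, 6, 7, 3, 1, 5, 2
d = rank(screen) − rank(sleep): -3, -4, -2, 4, 3, -2, 4; Σd² = 74
ρ = 1 − 6Σd² / [n(n²−1)] = 1 − 6×74 / (7×48) = 1 − 444/336 ≈ -0.321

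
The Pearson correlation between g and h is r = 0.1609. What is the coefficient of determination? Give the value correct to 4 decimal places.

0.0259

r² = (0.1609)² = 0.0259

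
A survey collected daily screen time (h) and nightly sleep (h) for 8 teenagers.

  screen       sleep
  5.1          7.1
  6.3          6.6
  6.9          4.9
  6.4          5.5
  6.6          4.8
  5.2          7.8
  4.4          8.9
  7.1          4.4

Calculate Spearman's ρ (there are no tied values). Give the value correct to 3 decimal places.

-0.952

Rank screen: 2, 4, 7, 5, 6, 3, 1, 8
Rank sleep: 6, 5, 3, 4, 2, 7, 8, 1
d = rank(screen) − rank(sleep): -4, -1, 4, 1, 4, -4, -7, 7; Σd² = 164
ρ = 1 − 6Σd² / [n(n²−1)] = 1 − 6×164 / (8×63) = 1 − 984/504 ≈ -0.952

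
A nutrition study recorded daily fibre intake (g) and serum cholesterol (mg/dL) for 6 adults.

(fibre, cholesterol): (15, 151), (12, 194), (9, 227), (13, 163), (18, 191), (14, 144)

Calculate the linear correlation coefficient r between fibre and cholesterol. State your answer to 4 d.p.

n = 6, Σx = 81, Σy = 1070, Σx² = 1139, Σy² = 195752, Σxy = 14209
nΣxy − ΣxΣy = 85254 − 86670 = -1416
nΣx² − (Σx)² = 6834 − 6561 = 273; nΣy² − (Σy)² = 1174512 − 1144900 = 29612
r = -1416 / √(273 × 29612) = -1416 / 2843.2510 ≈ -0.4980

-0.4980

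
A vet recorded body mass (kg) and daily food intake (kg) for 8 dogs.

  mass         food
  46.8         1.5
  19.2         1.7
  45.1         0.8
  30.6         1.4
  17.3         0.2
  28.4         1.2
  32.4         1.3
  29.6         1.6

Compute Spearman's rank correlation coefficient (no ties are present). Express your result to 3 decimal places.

Rank mass: 8, 2, 7, 5, 1, 3, 6, 4
Rank food: 6, 8, 2, 5, 1, 3, 4, 7
d = rank(mass) − rank(food): 2, -6, 5, 0, 0, 0, 2, -3; Σd² = 78
ρ = 1 − 6Σd² / [n(n²−1)] = 1 − 6×78 / (8×63) = 1 − 468/504 ≈ 0.071

0.071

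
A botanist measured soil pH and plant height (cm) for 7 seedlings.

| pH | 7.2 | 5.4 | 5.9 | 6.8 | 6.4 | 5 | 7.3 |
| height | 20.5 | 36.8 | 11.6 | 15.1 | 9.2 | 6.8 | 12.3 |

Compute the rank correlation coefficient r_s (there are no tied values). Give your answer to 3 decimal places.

0.321

Rank pH: 6, 2, 3, 5, 4, 1, 7
Rank height: 6, 7, 3, 5, 2, 1, 4
d = rank(pH) − rank(height): 0, -5, 0, 0, 2, 0, 3; Σd² = 38
ρ = 1 − 6Σd² / [n(n²−1)] = 1 − 6×38 / (7×48) = 1 − 228/336 ≈ 0.321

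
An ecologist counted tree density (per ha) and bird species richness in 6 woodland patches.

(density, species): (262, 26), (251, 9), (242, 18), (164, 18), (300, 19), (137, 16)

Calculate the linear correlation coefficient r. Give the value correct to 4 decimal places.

0.1850

n = 6, Σx = 1356, Σy = 106, Σx² = 325874, Σy² = 2022, Σxy = 24271
nΣxy − ΣxΣy = 145626 − 143736 = 1890
nΣx² − (Σx)² = 1955244 − 1838736 = 116508; nΣy² − (Σy)² = 12132 − 11236 = 896
r = 1890 / √(116508 × 896) = 1890 / 10217.1996 ≈ 0.1850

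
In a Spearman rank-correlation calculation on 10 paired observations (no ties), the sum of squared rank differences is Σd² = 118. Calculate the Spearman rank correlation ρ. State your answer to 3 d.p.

ρ = 1 − 6Σd² / [n(n²−1)] = 1 − 6×118 / (10×99)
  = 1 − 708/990 = 1 − 0.7152 ≈ 0.285

0.285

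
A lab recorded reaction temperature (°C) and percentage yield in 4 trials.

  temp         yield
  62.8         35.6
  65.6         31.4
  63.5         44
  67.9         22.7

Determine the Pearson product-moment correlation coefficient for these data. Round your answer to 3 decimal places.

n = 4, Σx = 259.8, Σy = 133.7, Σx² = 16889.86, Σy² = 4704.61, Σxy = 8630.85
nΣxy − ΣxΣy = 34523.4 − 34735.26 = -211.86
nΣx² − (Σx)² = 67559.44 − 67496.04 = 63.4; nΣy² − (Σy)² = 18818.44 − 17875.69 = 942.75
r = -211.86 / √(63.4 × 942.75) = -211.86 / 244.4798 ≈ -0.867

-0.867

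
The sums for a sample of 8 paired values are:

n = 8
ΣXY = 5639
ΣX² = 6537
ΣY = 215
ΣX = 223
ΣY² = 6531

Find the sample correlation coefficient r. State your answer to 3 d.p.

r = (nΣXY − ΣXΣY) / √[(nΣX² − (ΣX)²)(nΣY² − (ΣY)²)]
Numerator: 8×5639 − 223×215 = -2833
Denominator: √[(52296 − 49729)(52248 − 46225)] = √[2567 × 6023] = 3932.0530
r = -2833 / 3932.0530 ≈ -0.720

-0.720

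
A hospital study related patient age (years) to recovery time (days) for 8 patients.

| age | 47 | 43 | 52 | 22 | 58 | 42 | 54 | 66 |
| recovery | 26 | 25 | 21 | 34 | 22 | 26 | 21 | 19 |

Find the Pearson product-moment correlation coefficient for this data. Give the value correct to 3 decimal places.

-0.964

n = 8, Σx = 384, Σy = 194, Σx² = 19646, Σy² = 4860, Σxy = 8893
nΣxy − ΣxΣy = 71144 − 74496 = -3352
nΣx² − (Σx)² = 157168 − 147456 = 9712; nΣy² − (Σy)² = 38880 − 37636 = 1244
r = -3352 / √(9712 × 1244) = -3352 / 3475.8780 ≈ -0.964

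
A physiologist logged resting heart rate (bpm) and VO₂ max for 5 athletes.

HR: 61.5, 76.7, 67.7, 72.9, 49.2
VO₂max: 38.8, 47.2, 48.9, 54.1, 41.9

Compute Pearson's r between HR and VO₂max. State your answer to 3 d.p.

n = 5, Σx = 328, Σy = 230.9, Σx² = 21983.48, Σy² = 10806.91, Σxy = 15322.34
nΣxy − ΣxΣy = 76611.7 − 75735.2 = 876.5
nΣx² − (Σx)² = 109917.4 − 107584 = 2333.4; nΣy² − (Σy)² = 54034.55 − 53314.81 = 719.74
r = 876.5 / √(2333.4 × 719.74) = 876.5 / 1295.9326 ≈ 0.676

0.676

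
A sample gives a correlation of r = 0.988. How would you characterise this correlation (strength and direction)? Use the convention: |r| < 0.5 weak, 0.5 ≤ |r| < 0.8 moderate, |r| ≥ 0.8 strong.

r = 0.988 > 0 so the relationship is positive.
|r| = 0.988, which falls in the strong range.

strong positive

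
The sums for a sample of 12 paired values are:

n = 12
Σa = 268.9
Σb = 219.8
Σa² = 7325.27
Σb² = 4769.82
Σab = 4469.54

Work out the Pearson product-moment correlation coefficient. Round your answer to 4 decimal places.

r = (nΣab − ΣaΣb) / √[(nΣa² − (Σa)²)(nΣb² − (Σb)²)]
Numerator: 12×4469.54 − 268.9×219.8 = -5469.74
Denominator: √[(87903.24 − 72307.21)(57237.84 − 48312.04)] = √[15596.03 × 8925.8] = 11798.6035
r = -5469.74 / 11798.6035 ≈ -0.4636

-0.4636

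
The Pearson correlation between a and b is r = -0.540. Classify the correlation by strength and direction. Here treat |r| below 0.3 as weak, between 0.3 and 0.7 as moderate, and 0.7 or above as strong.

moderate negative

r = -0.540 < 0 so the relationship is negative.
|r| = 0.540, which falls in the moderate range.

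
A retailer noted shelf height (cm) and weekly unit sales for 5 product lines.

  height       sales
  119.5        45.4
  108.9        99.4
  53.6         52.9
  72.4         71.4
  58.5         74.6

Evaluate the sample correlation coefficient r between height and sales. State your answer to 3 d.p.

n = 5, Σx = 412.9, Σy = 343.7, Σx² = 37676.43, Σy² = 25403.05, Σxy = 28618.86
nΣxy − ΣxΣy = 143094.3 − 141913.73 = 1180.57
nΣx² − (Σx)² = 188382.15 − 170486.41 = 17895.74; nΣy² − (Σy)² = 127015.25 − 118129.69 = 8885.56
r = 1180.57 / √(17895.74 × 8885.56) = 1180.57 / 12610.0623 ≈ 0.094

0.094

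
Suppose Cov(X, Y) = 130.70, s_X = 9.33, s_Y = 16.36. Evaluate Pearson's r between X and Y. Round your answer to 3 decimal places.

0.856

r = Cov(X,Y) / (s_X · s_Y) = 130.70 / (9.33 × 16.36)
  = 130.70 / 152.6388 ≈ 0.856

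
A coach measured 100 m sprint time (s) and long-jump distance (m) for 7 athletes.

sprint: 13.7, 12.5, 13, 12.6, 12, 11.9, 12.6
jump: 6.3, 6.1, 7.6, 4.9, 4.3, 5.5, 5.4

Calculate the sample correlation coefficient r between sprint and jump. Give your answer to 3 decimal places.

0.603

n = 7, Σx = 88.3, Σy = 40.1, Σx² = 1116.07, Σy² = 236.57, Σxy = 508.19
nΣxy − ΣxΣy = 3557.33 − 3540.83 = 16.5
nΣx² − (Σx)² = 7812.49 − 7796.89 = 15.6; nΣy² − (Σy)² = 1655.99 − 1608.01 = 47.98
r = 16.5 / √(15.6 × 47.98) = 16.5 / 27.3585 ≈ 0.603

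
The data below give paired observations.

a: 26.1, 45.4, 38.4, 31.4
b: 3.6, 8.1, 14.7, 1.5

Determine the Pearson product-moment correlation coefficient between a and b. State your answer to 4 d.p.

n = 4, Σa = 141.3, Σb = 27.9, Σa² = 5202.89, Σb² = 296.91, Σab = 1073.28
nΣab − ΣaΣb = 4293.12 − 3942.27 = 350.85
nΣa² − (Σa)² = 20811.56 − 19965.69 = 845.87; nΣb² − (Σb)² = 1187.64 − 778.41 = 409.23
r = 350.85 / √(845.87 × 409.23) = 350.85 / 588.3497 ≈ 0.5963

0.5963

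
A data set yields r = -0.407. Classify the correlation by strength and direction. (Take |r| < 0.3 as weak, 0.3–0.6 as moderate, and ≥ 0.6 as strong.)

r = -0.407 < 0 so the relationship is negative.
|r| = 0.407, which falls in the moderate range.

moderate negative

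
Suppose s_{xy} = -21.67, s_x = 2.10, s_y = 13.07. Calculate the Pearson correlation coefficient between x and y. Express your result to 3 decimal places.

-0.790

r = Cov(x,y) / (s_x · s_y) = -21.67 / (2.10 × 13.07)
  = -21.67 / 27.4470 ≈ -0.790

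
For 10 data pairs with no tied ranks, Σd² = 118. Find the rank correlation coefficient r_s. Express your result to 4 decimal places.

0.2848

ρ = 1 − 6Σd² / [n(n²−1)] = 1 − 6×118 / (10×99)
  = 1 − 708/990 = 1 − 0.71515 ≈ 0.2848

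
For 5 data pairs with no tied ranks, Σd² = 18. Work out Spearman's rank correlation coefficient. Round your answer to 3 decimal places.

ρ = 1 − 6Σd² / [n(n²−1)] = 1 − 6×18 / (5×24)
  = 1 − 108/120 = 1 − 0.9000 ≈ 0.100

0.100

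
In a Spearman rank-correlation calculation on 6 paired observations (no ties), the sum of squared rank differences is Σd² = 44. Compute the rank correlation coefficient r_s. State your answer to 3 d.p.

ρ = 1 − 6Σd² / [n(n²−1)] = 1 − 6×44 / (6×35)
  = 1 − 264/210 = 1 − 1.2571 ≈ -0.257

-0.257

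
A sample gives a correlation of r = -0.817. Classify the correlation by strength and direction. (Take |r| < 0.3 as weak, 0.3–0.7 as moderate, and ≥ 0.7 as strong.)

strong negative

r = -0.817 < 0 so the relationship is negative.
|r| = 0.817, which falls in the strong range.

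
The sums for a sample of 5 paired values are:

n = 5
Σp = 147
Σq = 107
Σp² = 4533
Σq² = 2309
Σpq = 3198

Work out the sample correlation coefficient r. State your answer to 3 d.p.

0.820

r = (nΣpq − ΣpΣq) / √[(nΣp² − (Σp)²)(nΣq² − (Σq)²)]
Numerator: 5×3198 − 147×107 = 261
Denominator: √[(22665 − 21609)(11545 − 11449)] = √[1056 × 96] = 318.3960
r = 261 / 318.3960 ≈ 0.820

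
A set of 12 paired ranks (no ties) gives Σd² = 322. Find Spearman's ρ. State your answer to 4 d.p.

-0.1259

ρ = 1 − 6Σd² / [n(n²−1)] = 1 − 6×322 / (12×143)
  = 1 − 1932/1716 = 1 − 1.12587 ≈ -0.1259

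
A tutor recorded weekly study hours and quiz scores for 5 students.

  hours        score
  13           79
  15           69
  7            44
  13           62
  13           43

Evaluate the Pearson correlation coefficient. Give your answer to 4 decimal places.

0.5849

n = 5, Σx = 61, Σy = 297, Σx² = 781, Σy² = 18631, Σxy = 3735
nΣxy − ΣxΣy = 18675 − 18117 = 558
nΣx² − (Σx)² = 3905 − 3721 = 184; nΣy² − (Σy)² = 93155 − 88209 = 4946
r = 558 / √(184 × 4946) = 558 / 953.9727 ≈ 0.5849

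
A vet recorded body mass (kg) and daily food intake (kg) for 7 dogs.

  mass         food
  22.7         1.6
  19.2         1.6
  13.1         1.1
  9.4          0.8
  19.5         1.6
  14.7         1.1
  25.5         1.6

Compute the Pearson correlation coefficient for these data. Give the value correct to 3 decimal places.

n = 7, Σx = 124.1, Σy = 9.4, Σx² = 2390.49, Σy² = 13.3, Σxy = 177.14
nΣxy − ΣxΣy = 1239.98 − 1166.54 = 73.44
nΣx² − (Σx)² = 16733.43 − 15400.81 = 1332.62; nΣy² − (Σy)² = 93.1 − 88.36 = 4.74
r = 73.44 / √(1332.62 × 4.74) = 73.44 / 79.4772 ≈ 0.924

0.924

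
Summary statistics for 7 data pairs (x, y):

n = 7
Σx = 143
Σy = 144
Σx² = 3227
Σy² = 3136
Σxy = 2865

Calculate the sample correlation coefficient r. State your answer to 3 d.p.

r = (nΣxy − ΣxΣy) / √[(nΣx² − (Σx)²)(nΣy² − (Σy)²)]
Numerator: 7×2865 − 143×144 = -537
Denominator: √[(22589 − 20449)(21952 − 20736)] = √[2140 × 1216] = 1613.1460
r = -537 / 1613.1460 ≈ -0.333

-0.333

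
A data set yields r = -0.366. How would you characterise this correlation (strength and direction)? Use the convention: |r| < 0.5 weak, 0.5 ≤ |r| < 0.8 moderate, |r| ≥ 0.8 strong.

r = -0.366 < 0 so the relationship is negative.
|r| = 0.366, which falls in the weak range.

weak negative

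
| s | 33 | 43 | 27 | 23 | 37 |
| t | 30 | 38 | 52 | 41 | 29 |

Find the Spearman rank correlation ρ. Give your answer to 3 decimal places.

-0.600

Rank s: 3, 5, 2, 1, 4
Rank t: 2, 3, 5, 4, 1
d = rank(s) − rank(t): 1, 2, -3, -3, 3; Σd² = 32
ρ = 1 − 6Σd² / [n(n²−1)] = 1 − 6×32 / (5×24) = 1 − 192/120 ≈ -0.600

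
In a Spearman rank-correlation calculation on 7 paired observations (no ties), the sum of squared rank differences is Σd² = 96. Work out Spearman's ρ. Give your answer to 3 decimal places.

-0.714

ρ = 1 − 6Σd² / [n(n²−1)] = 1 − 6×96 / (7×48)
  = 1 − 576/336 = 1 − 1.7143 ≈ -0.714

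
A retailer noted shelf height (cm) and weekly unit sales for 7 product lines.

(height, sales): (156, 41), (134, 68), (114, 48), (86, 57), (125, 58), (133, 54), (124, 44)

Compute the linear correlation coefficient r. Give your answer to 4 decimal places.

-0.2697

n = 7, Σx = 872, Σy = 370, Σx² = 111374, Σy² = 20074, Σxy = 45770
nΣxy − ΣxΣy = 320390 − 322640 = -2250
nΣx² − (Σx)² = 779618 − 760384 = 19234; nΣy² − (Σy)² = 140518 − 136900 = 3618
r = -2250 / √(19234 × 3618) = -2250 / 8341.9789 ≈ -0.2697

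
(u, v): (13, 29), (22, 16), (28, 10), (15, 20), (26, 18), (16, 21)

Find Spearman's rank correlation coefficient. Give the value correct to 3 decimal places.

Rank u: 1, 4, 6, 2, 5, 3
Rank v: 6, 2, 1, 4, 3, 5
d = rank(u) − rank(v): -5, 2, 5, -2, 2, -2; Σd² = 66
ρ = 1 − 6Σd² / [n(n²−1)] = 1 − 6×66 / (6×35) = 1 − 396/210 ≈ -0.886

-0.886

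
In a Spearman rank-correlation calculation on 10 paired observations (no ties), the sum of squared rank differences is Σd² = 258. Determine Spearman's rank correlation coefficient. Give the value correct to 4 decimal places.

ρ = 1 − 6Σd² / [n(n²−1)] = 1 − 6×258 / (10×99)
  = 1 − 1548/990 = 1 − 1.56364 ≈ -0.5636

-0.5636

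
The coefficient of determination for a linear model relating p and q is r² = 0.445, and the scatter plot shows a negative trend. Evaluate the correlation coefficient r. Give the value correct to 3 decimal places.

|r| = √0.445 = 0.667
The association is negative, so r = −0.667.

-0.667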